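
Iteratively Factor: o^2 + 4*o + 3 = (o + 1)*(o + 3)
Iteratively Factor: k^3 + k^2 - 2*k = (k)*(k^2 + k - 2) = k*(k - 1)*(k + 2)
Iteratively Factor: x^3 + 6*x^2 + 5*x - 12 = (x - 1)*(x^2 + 7*x + 12) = (x - 1)*(x + 4)*(x + 3)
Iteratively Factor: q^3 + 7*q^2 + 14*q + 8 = (q + 1)*(q^2 + 6*q + 8) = (q + 1)*(q + 4)*(q + 2)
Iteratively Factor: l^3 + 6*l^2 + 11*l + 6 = (l + 1)*(l^2 + 5*l + 6) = (l + 1)*(l + 3)*(l + 2)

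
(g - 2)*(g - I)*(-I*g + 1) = -I*g^3 + 2*I*g^2 - I*g + 2*I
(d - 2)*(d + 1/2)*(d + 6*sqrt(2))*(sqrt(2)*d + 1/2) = sqrt(2)*d^4 - 3*sqrt(2)*d^3/2 + 25*d^3/2 - 75*d^2/4 + 2*sqrt(2)*d^2 - 25*d/2 - 9*sqrt(2)*d/2 - 3*sqrt(2)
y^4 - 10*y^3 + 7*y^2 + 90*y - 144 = (y - 8)*(y - 3)*(y - 2)*(y + 3)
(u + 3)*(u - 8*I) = u^2 + 3*u - 8*I*u - 24*I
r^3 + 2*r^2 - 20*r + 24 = (r - 2)^2*(r + 6)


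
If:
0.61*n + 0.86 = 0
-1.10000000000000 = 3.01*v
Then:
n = -1.41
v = -0.37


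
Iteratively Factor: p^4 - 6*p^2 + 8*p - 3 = (p - 1)*(p^3 + p^2 - 5*p + 3) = (p - 1)^2*(p^2 + 2*p - 3) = (p - 1)^2*(p + 3)*(p - 1)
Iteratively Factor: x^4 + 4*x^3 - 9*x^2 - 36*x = (x)*(x^3 + 4*x^2 - 9*x - 36) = x*(x + 4)*(x^2 - 9) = x*(x + 3)*(x + 4)*(x - 3)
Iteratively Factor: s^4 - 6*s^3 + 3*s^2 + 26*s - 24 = (s - 4)*(s^3 - 2*s^2 - 5*s + 6) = (s - 4)*(s - 1)*(s^2 - s - 6) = (s - 4)*(s - 3)*(s - 1)*(s + 2)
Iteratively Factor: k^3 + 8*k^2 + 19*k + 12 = (k + 3)*(k^2 + 5*k + 4) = (k + 1)*(k + 3)*(k + 4)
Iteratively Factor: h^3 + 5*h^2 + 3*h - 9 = (h + 3)*(h^2 + 2*h - 3) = (h - 1)*(h + 3)*(h + 3)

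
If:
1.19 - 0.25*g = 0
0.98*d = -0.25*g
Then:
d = -1.21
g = 4.76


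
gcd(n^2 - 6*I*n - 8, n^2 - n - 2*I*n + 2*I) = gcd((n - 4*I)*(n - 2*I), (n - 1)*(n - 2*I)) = n - 2*I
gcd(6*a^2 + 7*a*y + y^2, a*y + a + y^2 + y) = a + y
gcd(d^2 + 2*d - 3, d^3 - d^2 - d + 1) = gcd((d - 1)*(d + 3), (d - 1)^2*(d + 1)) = d - 1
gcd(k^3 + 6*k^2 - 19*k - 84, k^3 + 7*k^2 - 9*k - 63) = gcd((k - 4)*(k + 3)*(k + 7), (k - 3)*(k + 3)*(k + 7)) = k^2 + 10*k + 21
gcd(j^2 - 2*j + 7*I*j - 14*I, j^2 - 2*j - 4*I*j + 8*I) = j - 2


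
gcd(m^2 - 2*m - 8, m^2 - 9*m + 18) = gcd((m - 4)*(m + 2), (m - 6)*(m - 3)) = 1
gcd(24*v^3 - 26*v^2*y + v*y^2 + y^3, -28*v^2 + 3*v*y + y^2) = -4*v + y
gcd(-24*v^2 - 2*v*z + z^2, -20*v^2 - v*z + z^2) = 4*v + z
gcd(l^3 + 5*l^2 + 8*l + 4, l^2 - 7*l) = 1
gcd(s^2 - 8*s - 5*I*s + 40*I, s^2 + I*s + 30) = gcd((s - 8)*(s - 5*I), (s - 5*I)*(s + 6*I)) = s - 5*I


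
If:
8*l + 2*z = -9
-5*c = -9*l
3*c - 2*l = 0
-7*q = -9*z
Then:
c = 0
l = 0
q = -81/14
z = -9/2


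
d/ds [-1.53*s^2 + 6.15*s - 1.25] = 6.15 - 3.06*s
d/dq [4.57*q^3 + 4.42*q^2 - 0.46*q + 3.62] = 13.71*q^2 + 8.84*q - 0.46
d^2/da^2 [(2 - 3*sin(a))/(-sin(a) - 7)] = 23*(sin(a)^2 - 7*sin(a) - 2)/(sin(a) + 7)^3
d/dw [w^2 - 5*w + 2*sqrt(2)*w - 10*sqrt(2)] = 2*w - 5 + 2*sqrt(2)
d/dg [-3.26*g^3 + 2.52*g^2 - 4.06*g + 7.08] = -9.78*g^2 + 5.04*g - 4.06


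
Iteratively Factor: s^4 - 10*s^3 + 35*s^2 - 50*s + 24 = (s - 1)*(s^3 - 9*s^2 + 26*s - 24) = (s - 4)*(s - 1)*(s^2 - 5*s + 6) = (s - 4)*(s - 3)*(s - 1)*(s - 2)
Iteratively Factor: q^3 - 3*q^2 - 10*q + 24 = (q + 3)*(q^2 - 6*q + 8) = (q - 4)*(q + 3)*(q - 2)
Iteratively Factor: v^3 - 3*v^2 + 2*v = (v - 2)*(v^2 - v) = (v - 2)*(v - 1)*(v)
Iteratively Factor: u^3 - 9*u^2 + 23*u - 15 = (u - 1)*(u^2 - 8*u + 15) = (u - 5)*(u - 1)*(u - 3)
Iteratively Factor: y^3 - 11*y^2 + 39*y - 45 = (y - 3)*(y^2 - 8*y + 15) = (y - 5)*(y - 3)*(y - 3)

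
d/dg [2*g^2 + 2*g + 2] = 4*g + 2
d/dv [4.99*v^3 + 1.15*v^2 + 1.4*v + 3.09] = 14.97*v^2 + 2.3*v + 1.4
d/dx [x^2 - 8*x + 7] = 2*x - 8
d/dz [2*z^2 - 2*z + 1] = 4*z - 2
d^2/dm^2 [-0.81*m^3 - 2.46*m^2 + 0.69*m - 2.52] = -4.86*m - 4.92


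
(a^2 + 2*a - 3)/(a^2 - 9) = (a - 1)/(a - 3)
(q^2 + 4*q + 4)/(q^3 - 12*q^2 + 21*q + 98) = (q + 2)/(q^2 - 14*q + 49)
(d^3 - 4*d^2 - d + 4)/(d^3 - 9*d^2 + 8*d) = (d^2 - 3*d - 4)/(d*(d - 8))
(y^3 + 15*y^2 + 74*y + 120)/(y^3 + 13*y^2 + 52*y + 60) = (y + 4)/(y + 2)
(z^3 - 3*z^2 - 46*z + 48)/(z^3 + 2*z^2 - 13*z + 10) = (z^2 - 2*z - 48)/(z^2 + 3*z - 10)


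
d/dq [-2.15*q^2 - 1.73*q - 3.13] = -4.3*q - 1.73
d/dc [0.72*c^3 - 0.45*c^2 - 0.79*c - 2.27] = 2.16*c^2 - 0.9*c - 0.79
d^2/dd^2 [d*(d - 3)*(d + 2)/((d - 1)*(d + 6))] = 12*(5*d^3 - 18*d^2 - 36)/(d^6 + 15*d^5 + 57*d^4 - 55*d^3 - 342*d^2 + 540*d - 216)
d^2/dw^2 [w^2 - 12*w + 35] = 2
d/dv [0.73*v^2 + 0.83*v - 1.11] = 1.46*v + 0.83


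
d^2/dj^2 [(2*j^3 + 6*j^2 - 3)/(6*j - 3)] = 4*(4*j^3 - 6*j^2 + 3*j - 3)/(3*(8*j^3 - 12*j^2 + 6*j - 1))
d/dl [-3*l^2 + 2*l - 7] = 2 - 6*l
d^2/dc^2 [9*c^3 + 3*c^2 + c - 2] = 54*c + 6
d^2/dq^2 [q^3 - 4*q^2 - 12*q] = 6*q - 8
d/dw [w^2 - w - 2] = 2*w - 1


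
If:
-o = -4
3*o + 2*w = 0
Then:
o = 4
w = -6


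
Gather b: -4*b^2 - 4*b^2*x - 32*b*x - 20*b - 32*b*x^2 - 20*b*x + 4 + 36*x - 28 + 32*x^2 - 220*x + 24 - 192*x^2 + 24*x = b^2*(-4*x - 4) + b*(-32*x^2 - 52*x - 20) - 160*x^2 - 160*x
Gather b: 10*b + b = 11*b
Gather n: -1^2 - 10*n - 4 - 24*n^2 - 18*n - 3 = -24*n^2 - 28*n - 8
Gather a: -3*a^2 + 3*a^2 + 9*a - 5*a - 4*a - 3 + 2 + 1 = 0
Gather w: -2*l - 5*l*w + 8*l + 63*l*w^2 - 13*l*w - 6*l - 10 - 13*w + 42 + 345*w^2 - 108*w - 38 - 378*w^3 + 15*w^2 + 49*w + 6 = -378*w^3 + w^2*(63*l + 360) + w*(-18*l - 72)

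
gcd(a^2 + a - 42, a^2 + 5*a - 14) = a + 7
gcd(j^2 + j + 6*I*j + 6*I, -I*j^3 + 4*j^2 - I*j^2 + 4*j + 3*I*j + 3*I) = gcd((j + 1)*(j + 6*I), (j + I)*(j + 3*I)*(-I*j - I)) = j + 1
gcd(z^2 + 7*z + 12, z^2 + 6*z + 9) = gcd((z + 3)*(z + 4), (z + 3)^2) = z + 3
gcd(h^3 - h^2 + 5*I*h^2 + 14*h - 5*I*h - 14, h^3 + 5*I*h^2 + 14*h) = h^2 + 5*I*h + 14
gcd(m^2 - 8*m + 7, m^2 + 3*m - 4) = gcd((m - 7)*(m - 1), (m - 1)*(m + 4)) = m - 1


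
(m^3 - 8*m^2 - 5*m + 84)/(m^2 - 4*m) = m - 4 - 21/m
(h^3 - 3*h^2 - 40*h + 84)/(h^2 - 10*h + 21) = (h^2 + 4*h - 12)/(h - 3)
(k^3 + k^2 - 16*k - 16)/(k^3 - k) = (k^2 - 16)/(k*(k - 1))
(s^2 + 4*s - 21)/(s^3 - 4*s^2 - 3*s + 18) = (s + 7)/(s^2 - s - 6)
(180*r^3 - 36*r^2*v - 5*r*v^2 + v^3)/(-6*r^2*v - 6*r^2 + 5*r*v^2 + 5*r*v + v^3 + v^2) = (-30*r^2 + 11*r*v - v^2)/(r*v + r - v^2 - v)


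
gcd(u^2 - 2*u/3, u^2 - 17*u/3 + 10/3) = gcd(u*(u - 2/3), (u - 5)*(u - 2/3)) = u - 2/3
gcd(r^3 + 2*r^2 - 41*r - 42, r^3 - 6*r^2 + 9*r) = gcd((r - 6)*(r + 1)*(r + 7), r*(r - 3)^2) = 1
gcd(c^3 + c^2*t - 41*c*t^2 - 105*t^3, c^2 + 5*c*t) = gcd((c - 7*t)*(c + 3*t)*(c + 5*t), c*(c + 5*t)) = c + 5*t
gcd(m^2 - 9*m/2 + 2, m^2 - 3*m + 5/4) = m - 1/2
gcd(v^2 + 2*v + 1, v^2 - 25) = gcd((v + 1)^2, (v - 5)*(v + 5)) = 1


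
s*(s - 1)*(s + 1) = s^3 - s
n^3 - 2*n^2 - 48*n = n*(n - 8)*(n + 6)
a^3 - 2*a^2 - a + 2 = (a - 2)*(a - 1)*(a + 1)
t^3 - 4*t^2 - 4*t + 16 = (t - 4)*(t - 2)*(t + 2)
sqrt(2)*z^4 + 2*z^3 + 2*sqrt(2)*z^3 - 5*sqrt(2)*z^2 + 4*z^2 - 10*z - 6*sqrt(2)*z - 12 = (z - 2)*(z + 3)*(z + sqrt(2))*(sqrt(2)*z + sqrt(2))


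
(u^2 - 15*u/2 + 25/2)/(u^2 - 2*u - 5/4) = 2*(u - 5)/(2*u + 1)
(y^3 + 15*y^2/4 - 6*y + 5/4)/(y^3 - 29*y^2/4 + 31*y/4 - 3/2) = (y + 5)/(y - 6)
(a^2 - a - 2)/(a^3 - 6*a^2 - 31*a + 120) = (a^2 - a - 2)/(a^3 - 6*a^2 - 31*a + 120)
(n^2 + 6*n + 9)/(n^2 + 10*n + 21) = (n + 3)/(n + 7)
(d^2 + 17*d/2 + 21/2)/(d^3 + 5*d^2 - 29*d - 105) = (d + 3/2)/(d^2 - 2*d - 15)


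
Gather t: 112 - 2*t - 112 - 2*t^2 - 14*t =-2*t^2 - 16*t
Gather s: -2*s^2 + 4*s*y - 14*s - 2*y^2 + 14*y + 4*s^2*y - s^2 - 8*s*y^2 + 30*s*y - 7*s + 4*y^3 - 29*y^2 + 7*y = s^2*(4*y - 3) + s*(-8*y^2 + 34*y - 21) + 4*y^3 - 31*y^2 + 21*y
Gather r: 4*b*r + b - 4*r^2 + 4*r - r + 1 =b - 4*r^2 + r*(4*b + 3) + 1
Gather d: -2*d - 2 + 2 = -2*d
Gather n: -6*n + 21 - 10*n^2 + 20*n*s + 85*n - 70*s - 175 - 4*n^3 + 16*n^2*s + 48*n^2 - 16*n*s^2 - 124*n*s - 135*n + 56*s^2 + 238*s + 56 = -4*n^3 + n^2*(16*s + 38) + n*(-16*s^2 - 104*s - 56) + 56*s^2 + 168*s - 98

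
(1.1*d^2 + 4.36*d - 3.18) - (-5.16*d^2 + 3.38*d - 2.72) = 6.26*d^2 + 0.98*d - 0.46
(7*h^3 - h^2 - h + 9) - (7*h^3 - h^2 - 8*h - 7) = 7*h + 16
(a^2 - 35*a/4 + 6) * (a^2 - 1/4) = a^4 - 35*a^3/4 + 23*a^2/4 + 35*a/16 - 3/2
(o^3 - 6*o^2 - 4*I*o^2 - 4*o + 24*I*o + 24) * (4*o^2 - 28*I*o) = 4*o^5 - 24*o^4 - 44*I*o^4 - 128*o^3 + 264*I*o^3 + 768*o^2 + 112*I*o^2 - 672*I*o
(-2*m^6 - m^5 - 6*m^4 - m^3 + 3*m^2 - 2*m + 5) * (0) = 0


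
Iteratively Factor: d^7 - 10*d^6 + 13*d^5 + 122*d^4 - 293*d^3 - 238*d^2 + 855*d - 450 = (d - 1)*(d^6 - 9*d^5 + 4*d^4 + 126*d^3 - 167*d^2 - 405*d + 450) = (d - 3)*(d - 1)*(d^5 - 6*d^4 - 14*d^3 + 84*d^2 + 85*d - 150) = (d - 5)*(d - 3)*(d - 1)*(d^4 - d^3 - 19*d^2 - 11*d + 30) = (d - 5)^2*(d - 3)*(d - 1)*(d^3 + 4*d^2 + d - 6) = (d - 5)^2*(d - 3)*(d - 1)*(d + 2)*(d^2 + 2*d - 3) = (d - 5)^2*(d - 3)*(d - 1)^2*(d + 2)*(d + 3)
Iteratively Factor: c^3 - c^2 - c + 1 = (c + 1)*(c^2 - 2*c + 1) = (c - 1)*(c + 1)*(c - 1)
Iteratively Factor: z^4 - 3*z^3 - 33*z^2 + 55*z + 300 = (z + 4)*(z^3 - 7*z^2 - 5*z + 75) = (z + 3)*(z + 4)*(z^2 - 10*z + 25) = (z - 5)*(z + 3)*(z + 4)*(z - 5)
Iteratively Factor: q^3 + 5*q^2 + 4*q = (q)*(q^2 + 5*q + 4) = q*(q + 4)*(q + 1)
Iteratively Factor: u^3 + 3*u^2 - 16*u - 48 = (u + 4)*(u^2 - u - 12) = (u + 3)*(u + 4)*(u - 4)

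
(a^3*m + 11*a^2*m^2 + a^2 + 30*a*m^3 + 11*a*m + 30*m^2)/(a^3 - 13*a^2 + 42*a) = (a^3*m + 11*a^2*m^2 + a^2 + 30*a*m^3 + 11*a*m + 30*m^2)/(a*(a^2 - 13*a + 42))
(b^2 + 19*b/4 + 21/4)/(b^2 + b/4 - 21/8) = 2*(b + 3)/(2*b - 3)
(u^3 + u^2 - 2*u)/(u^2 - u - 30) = u*(-u^2 - u + 2)/(-u^2 + u + 30)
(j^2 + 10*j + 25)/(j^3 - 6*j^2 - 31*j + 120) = (j + 5)/(j^2 - 11*j + 24)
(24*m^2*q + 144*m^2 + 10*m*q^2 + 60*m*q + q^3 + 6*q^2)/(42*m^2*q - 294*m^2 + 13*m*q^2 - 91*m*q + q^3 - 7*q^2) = (4*m*q + 24*m + q^2 + 6*q)/(7*m*q - 49*m + q^2 - 7*q)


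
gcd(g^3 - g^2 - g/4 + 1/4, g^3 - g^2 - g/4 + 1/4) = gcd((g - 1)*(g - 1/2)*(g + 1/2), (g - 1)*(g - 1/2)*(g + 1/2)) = g^3 - g^2 - g/4 + 1/4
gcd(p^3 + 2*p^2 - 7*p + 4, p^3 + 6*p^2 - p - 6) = p - 1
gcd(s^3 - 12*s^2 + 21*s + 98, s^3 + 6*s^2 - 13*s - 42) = s + 2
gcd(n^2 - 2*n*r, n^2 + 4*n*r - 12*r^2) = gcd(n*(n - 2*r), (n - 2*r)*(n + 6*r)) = -n + 2*r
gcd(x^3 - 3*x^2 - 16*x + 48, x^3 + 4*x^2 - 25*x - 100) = x + 4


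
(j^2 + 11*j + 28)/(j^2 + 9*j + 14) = (j + 4)/(j + 2)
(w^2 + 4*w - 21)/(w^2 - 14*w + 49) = (w^2 + 4*w - 21)/(w^2 - 14*w + 49)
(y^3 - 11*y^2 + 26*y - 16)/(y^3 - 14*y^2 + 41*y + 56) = (y^2 - 3*y + 2)/(y^2 - 6*y - 7)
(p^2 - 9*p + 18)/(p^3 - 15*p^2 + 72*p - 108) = 1/(p - 6)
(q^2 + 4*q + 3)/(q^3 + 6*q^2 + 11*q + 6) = 1/(q + 2)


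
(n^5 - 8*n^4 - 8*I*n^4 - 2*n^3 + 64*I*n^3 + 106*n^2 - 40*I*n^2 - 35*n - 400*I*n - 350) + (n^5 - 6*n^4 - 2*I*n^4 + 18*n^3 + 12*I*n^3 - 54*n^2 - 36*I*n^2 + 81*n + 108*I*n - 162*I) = 2*n^5 - 14*n^4 - 10*I*n^4 + 16*n^3 + 76*I*n^3 + 52*n^2 - 76*I*n^2 + 46*n - 292*I*n - 350 - 162*I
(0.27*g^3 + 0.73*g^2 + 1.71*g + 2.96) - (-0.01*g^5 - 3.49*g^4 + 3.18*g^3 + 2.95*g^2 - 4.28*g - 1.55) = 0.01*g^5 + 3.49*g^4 - 2.91*g^3 - 2.22*g^2 + 5.99*g + 4.51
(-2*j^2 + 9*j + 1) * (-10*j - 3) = 20*j^3 - 84*j^2 - 37*j - 3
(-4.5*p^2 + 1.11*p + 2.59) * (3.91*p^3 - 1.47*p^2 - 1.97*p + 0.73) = -17.595*p^5 + 10.9551*p^4 + 17.3602*p^3 - 9.279*p^2 - 4.292*p + 1.8907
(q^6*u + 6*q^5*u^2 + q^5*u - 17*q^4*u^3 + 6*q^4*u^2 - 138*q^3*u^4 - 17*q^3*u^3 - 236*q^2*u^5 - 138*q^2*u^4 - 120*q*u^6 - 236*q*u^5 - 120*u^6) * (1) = q^6*u + 6*q^5*u^2 + q^5*u - 17*q^4*u^3 + 6*q^4*u^2 - 138*q^3*u^4 - 17*q^3*u^3 - 236*q^2*u^5 - 138*q^2*u^4 - 120*q*u^6 - 236*q*u^5 - 120*u^6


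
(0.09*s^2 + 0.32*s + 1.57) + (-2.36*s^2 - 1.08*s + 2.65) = -2.27*s^2 - 0.76*s + 4.22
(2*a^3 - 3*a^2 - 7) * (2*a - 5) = 4*a^4 - 16*a^3 + 15*a^2 - 14*a + 35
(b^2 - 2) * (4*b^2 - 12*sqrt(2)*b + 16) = 4*b^4 - 12*sqrt(2)*b^3 + 8*b^2 + 24*sqrt(2)*b - 32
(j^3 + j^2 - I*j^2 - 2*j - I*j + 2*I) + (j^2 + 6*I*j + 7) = j^3 + 2*j^2 - I*j^2 - 2*j + 5*I*j + 7 + 2*I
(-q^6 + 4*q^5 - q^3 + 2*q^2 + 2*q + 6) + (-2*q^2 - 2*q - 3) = -q^6 + 4*q^5 - q^3 + 3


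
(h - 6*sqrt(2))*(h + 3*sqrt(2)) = h^2 - 3*sqrt(2)*h - 36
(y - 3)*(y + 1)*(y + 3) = y^3 + y^2 - 9*y - 9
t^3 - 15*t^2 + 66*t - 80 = (t - 8)*(t - 5)*(t - 2)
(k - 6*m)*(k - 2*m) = k^2 - 8*k*m + 12*m^2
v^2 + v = v*(v + 1)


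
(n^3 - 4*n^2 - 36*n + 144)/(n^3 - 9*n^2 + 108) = (n^2 + 2*n - 24)/(n^2 - 3*n - 18)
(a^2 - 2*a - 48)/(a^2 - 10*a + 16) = (a + 6)/(a - 2)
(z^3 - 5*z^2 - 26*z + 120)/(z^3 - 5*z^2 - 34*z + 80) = (z^2 - 10*z + 24)/(z^2 - 10*z + 16)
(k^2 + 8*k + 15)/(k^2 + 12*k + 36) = (k^2 + 8*k + 15)/(k^2 + 12*k + 36)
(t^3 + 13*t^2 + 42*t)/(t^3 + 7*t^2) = (t + 6)/t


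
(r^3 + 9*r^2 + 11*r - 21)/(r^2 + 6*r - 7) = r + 3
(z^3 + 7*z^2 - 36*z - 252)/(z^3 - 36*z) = (z + 7)/z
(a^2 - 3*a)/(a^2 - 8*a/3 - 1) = 3*a/(3*a + 1)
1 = 1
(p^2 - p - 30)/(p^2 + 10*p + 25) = (p - 6)/(p + 5)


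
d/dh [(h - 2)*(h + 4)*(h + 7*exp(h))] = 7*h^2*exp(h) + 3*h^2 + 28*h*exp(h) + 4*h - 42*exp(h) - 8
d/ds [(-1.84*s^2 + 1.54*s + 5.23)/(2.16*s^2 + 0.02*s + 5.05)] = (-3.3632*s^2 - 41.1776*s + 7.6724)/(4.6656*s^4 + 0.0864*s^3 + 21.8164*s^2 + 0.202*s + 25.5025)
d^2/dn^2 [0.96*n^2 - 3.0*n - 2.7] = 1.92000000000000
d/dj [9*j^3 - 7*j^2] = j*(27*j - 14)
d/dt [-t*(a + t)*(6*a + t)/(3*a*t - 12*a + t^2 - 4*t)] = (t*(a + t)*(6*a + t)*(3*a + 2*t - 4) - (t*(a + t) + t*(6*a + t) + (a + t)*(6*a + t))*(3*a*t - 12*a + t^2 - 4*t))/(3*a*t - 12*a + t^2 - 4*t)^2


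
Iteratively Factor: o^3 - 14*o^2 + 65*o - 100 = (o - 5)*(o^2 - 9*o + 20) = (o - 5)^2*(o - 4)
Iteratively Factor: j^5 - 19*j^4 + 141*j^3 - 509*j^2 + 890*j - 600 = (j - 5)*(j^4 - 14*j^3 + 71*j^2 - 154*j + 120) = (j - 5)^2*(j^3 - 9*j^2 + 26*j - 24) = (j - 5)^2*(j - 2)*(j^2 - 7*j + 12) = (j - 5)^2*(j - 3)*(j - 2)*(j - 4)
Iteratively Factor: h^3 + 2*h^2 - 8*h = (h + 4)*(h^2 - 2*h) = h*(h + 4)*(h - 2)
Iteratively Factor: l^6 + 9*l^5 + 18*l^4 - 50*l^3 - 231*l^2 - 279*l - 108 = (l + 4)*(l^5 + 5*l^4 - 2*l^3 - 42*l^2 - 63*l - 27) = (l + 3)*(l + 4)*(l^4 + 2*l^3 - 8*l^2 - 18*l - 9) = (l - 3)*(l + 3)*(l + 4)*(l^3 + 5*l^2 + 7*l + 3) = (l - 3)*(l + 3)^2*(l + 4)*(l^2 + 2*l + 1) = (l - 3)*(l + 1)*(l + 3)^2*(l + 4)*(l + 1)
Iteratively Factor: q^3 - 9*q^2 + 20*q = (q - 4)*(q^2 - 5*q) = q*(q - 4)*(q - 5)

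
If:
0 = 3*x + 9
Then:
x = -3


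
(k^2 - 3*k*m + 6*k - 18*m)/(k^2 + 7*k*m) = (k^2 - 3*k*m + 6*k - 18*m)/(k*(k + 7*m))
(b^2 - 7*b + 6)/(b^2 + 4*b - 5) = (b - 6)/(b + 5)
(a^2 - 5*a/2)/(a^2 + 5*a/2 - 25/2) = a/(a + 5)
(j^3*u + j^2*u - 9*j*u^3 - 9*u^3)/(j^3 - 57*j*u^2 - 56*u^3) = u*(-j^3 - j^2 + 9*j*u^2 + 9*u^2)/(-j^3 + 57*j*u^2 + 56*u^3)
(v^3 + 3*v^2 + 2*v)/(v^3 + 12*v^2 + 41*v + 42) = v*(v + 1)/(v^2 + 10*v + 21)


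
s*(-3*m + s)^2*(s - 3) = 9*m^2*s^2 - 27*m^2*s - 6*m*s^3 + 18*m*s^2 + s^4 - 3*s^3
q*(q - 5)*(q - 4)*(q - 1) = q^4 - 10*q^3 + 29*q^2 - 20*q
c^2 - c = c*(c - 1)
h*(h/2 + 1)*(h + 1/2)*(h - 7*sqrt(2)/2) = h^4/2 - 7*sqrt(2)*h^3/4 + 5*h^3/4 - 35*sqrt(2)*h^2/8 + h^2/2 - 7*sqrt(2)*h/4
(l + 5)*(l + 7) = l^2 + 12*l + 35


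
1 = 1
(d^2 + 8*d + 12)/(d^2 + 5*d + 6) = (d + 6)/(d + 3)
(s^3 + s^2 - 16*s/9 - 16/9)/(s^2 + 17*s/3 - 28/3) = (3*s^2 + 7*s + 4)/(3*(s + 7))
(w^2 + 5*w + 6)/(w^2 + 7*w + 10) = (w + 3)/(w + 5)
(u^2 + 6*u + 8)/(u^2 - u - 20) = (u + 2)/(u - 5)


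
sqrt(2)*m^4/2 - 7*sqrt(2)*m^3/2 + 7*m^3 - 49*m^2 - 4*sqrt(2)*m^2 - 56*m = m*(m - 8)*(m + 7*sqrt(2))*(sqrt(2)*m/2 + sqrt(2)/2)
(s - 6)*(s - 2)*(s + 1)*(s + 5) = s^4 - 2*s^3 - 31*s^2 + 32*s + 60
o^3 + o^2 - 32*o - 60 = (o - 6)*(o + 2)*(o + 5)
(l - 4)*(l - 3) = l^2 - 7*l + 12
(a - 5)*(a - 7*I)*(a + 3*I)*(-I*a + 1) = -I*a^4 - 3*a^3 + 5*I*a^3 + 15*a^2 - 25*I*a^2 + 21*a + 125*I*a - 105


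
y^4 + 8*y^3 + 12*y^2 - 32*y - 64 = (y - 2)*(y + 2)*(y + 4)^2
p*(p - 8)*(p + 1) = p^3 - 7*p^2 - 8*p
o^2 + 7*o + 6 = (o + 1)*(o + 6)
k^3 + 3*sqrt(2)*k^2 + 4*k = k*(k + sqrt(2))*(k + 2*sqrt(2))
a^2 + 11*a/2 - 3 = (a - 1/2)*(a + 6)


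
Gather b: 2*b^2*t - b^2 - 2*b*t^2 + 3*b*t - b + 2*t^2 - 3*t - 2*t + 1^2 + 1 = b^2*(2*t - 1) + b*(-2*t^2 + 3*t - 1) + 2*t^2 - 5*t + 2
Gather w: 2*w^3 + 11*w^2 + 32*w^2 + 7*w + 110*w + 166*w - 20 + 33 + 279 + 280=2*w^3 + 43*w^2 + 283*w + 572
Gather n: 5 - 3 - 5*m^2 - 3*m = -5*m^2 - 3*m + 2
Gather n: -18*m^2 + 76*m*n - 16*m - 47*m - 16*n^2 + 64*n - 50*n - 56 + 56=-18*m^2 - 63*m - 16*n^2 + n*(76*m + 14)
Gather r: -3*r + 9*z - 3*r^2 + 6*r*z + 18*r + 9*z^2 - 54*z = -3*r^2 + r*(6*z + 15) + 9*z^2 - 45*z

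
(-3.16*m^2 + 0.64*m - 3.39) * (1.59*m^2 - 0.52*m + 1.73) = -5.0244*m^4 + 2.6608*m^3 - 11.1897*m^2 + 2.87*m - 5.8647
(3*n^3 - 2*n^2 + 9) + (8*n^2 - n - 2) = 3*n^3 + 6*n^2 - n + 7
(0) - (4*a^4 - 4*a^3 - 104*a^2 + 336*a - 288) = -4*a^4 + 4*a^3 + 104*a^2 - 336*a + 288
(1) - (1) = 0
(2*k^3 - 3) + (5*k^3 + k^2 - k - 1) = 7*k^3 + k^2 - k - 4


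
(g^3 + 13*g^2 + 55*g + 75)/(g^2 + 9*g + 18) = (g^2 + 10*g + 25)/(g + 6)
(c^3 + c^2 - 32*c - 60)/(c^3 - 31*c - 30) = (c + 2)/(c + 1)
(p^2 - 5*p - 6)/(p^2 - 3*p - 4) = (p - 6)/(p - 4)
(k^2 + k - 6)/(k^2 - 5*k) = (k^2 + k - 6)/(k*(k - 5))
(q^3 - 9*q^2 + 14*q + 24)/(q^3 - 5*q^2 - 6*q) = (q - 4)/q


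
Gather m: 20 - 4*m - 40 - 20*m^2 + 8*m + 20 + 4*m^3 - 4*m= 4*m^3 - 20*m^2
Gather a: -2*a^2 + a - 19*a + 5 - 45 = -2*a^2 - 18*a - 40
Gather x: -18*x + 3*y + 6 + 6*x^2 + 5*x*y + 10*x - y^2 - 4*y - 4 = 6*x^2 + x*(5*y - 8) - y^2 - y + 2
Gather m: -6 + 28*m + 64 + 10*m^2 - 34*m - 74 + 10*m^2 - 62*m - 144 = 20*m^2 - 68*m - 160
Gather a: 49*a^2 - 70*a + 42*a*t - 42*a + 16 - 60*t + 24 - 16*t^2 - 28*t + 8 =49*a^2 + a*(42*t - 112) - 16*t^2 - 88*t + 48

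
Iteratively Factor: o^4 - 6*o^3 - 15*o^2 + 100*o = (o - 5)*(o^3 - o^2 - 20*o) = o*(o - 5)*(o^2 - o - 20) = o*(o - 5)*(o + 4)*(o - 5)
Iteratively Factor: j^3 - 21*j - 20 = (j - 5)*(j^2 + 5*j + 4) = (j - 5)*(j + 1)*(j + 4)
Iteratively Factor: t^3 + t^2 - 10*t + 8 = (t - 1)*(t^2 + 2*t - 8) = (t - 1)*(t + 4)*(t - 2)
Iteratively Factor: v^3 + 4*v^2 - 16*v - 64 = (v - 4)*(v^2 + 8*v + 16) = (v - 4)*(v + 4)*(v + 4)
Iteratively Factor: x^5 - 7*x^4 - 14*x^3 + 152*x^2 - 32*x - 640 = (x + 2)*(x^4 - 9*x^3 + 4*x^2 + 144*x - 320) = (x - 4)*(x + 2)*(x^3 - 5*x^2 - 16*x + 80) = (x - 5)*(x - 4)*(x + 2)*(x^2 - 16) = (x - 5)*(x - 4)^2*(x + 2)*(x + 4)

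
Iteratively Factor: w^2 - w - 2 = (w + 1)*(w - 2)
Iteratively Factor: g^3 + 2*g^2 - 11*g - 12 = (g - 3)*(g^2 + 5*g + 4) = (g - 3)*(g + 1)*(g + 4)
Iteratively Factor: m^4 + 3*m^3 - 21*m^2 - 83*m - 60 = (m + 3)*(m^3 - 21*m - 20) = (m + 3)*(m + 4)*(m^2 - 4*m - 5) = (m + 1)*(m + 3)*(m + 4)*(m - 5)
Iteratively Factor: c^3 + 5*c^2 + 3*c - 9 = (c + 3)*(c^2 + 2*c - 3) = (c - 1)*(c + 3)*(c + 3)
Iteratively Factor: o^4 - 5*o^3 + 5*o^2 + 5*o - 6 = (o - 2)*(o^3 - 3*o^2 - o + 3) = (o - 3)*(o - 2)*(o^2 - 1) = (o - 3)*(o - 2)*(o - 1)*(o + 1)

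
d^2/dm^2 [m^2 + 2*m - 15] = 2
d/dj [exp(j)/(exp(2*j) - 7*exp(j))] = -exp(j)/(exp(j) - 7)^2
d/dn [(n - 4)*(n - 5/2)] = 2*n - 13/2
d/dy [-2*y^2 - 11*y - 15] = -4*y - 11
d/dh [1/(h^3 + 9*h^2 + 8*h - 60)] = (-3*h^2 - 18*h - 8)/(h^3 + 9*h^2 + 8*h - 60)^2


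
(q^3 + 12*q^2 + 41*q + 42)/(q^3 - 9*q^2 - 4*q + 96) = (q^2 + 9*q + 14)/(q^2 - 12*q + 32)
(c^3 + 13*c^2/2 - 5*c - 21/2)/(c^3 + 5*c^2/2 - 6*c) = (c^2 + 8*c + 7)/(c*(c + 4))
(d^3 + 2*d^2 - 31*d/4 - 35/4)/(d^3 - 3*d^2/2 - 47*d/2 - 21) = (d - 5/2)/(d - 6)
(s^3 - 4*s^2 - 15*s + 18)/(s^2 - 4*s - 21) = (s^2 - 7*s + 6)/(s - 7)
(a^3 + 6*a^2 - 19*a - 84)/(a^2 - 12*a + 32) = (a^2 + 10*a + 21)/(a - 8)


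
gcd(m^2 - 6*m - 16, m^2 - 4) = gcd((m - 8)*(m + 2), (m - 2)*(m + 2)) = m + 2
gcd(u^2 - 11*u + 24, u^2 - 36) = 1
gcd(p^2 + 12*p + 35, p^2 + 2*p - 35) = p + 7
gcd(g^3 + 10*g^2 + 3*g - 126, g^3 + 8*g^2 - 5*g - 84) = g^2 + 4*g - 21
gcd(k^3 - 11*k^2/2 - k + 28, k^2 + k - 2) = k + 2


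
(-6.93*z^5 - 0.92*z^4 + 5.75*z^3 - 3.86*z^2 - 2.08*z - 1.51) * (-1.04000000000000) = 7.2072*z^5 + 0.9568*z^4 - 5.98*z^3 + 4.0144*z^2 + 2.1632*z + 1.5704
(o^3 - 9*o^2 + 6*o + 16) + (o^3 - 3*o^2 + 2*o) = 2*o^3 - 12*o^2 + 8*o + 16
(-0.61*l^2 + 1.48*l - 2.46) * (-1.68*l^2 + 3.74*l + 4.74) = 1.0248*l^4 - 4.7678*l^3 + 6.7766*l^2 - 2.1852*l - 11.6604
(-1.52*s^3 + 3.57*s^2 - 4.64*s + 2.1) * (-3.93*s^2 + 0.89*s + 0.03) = 5.9736*s^5 - 15.3829*s^4 + 21.3669*s^3 - 12.2755*s^2 + 1.7298*s + 0.063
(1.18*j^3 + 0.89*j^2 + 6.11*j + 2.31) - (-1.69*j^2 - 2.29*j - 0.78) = 1.18*j^3 + 2.58*j^2 + 8.4*j + 3.09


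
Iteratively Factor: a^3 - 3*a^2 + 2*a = (a - 1)*(a^2 - 2*a) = a*(a - 1)*(a - 2)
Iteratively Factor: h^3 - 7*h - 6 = (h + 2)*(h^2 - 2*h - 3) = (h + 1)*(h + 2)*(h - 3)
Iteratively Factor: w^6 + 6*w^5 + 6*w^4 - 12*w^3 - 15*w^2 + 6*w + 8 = (w - 1)*(w^5 + 7*w^4 + 13*w^3 + w^2 - 14*w - 8) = (w - 1)^2*(w^4 + 8*w^3 + 21*w^2 + 22*w + 8) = (w - 1)^2*(w + 4)*(w^3 + 4*w^2 + 5*w + 2) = (w - 1)^2*(w + 1)*(w + 4)*(w^2 + 3*w + 2) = (w - 1)^2*(w + 1)^2*(w + 4)*(w + 2)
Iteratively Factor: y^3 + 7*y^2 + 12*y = (y + 4)*(y^2 + 3*y) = y*(y + 4)*(y + 3)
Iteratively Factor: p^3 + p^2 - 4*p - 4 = (p + 2)*(p^2 - p - 2) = (p + 1)*(p + 2)*(p - 2)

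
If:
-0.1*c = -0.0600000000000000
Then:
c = 0.60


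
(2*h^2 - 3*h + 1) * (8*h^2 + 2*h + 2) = 16*h^4 - 20*h^3 + 6*h^2 - 4*h + 2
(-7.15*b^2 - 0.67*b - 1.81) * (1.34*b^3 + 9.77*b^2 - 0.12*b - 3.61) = -9.581*b^5 - 70.7533*b^4 - 8.1133*b^3 + 8.2082*b^2 + 2.6359*b + 6.5341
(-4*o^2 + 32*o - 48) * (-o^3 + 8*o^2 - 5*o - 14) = 4*o^5 - 64*o^4 + 324*o^3 - 488*o^2 - 208*o + 672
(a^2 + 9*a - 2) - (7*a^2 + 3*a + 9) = -6*a^2 + 6*a - 11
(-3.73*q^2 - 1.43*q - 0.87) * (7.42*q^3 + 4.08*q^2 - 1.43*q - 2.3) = -27.6766*q^5 - 25.829*q^4 - 6.9559*q^3 + 7.0743*q^2 + 4.5331*q + 2.001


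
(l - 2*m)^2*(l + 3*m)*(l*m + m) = l^4*m - l^3*m^2 + l^3*m - 8*l^2*m^3 - l^2*m^2 + 12*l*m^4 - 8*l*m^3 + 12*m^4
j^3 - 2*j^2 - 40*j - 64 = (j - 8)*(j + 2)*(j + 4)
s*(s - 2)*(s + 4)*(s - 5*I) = s^4 + 2*s^3 - 5*I*s^3 - 8*s^2 - 10*I*s^2 + 40*I*s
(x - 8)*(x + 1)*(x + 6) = x^3 - x^2 - 50*x - 48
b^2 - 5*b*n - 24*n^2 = (b - 8*n)*(b + 3*n)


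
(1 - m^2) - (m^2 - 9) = 10 - 2*m^2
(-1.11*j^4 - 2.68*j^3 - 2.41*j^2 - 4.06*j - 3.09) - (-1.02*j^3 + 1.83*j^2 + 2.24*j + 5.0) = -1.11*j^4 - 1.66*j^3 - 4.24*j^2 - 6.3*j - 8.09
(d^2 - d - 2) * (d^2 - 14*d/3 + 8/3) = d^4 - 17*d^3/3 + 16*d^2/3 + 20*d/3 - 16/3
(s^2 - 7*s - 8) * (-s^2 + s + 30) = -s^4 + 8*s^3 + 31*s^2 - 218*s - 240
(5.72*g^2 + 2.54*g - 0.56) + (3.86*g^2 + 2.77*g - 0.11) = 9.58*g^2 + 5.31*g - 0.67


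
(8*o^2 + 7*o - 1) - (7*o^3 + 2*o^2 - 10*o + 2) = -7*o^3 + 6*o^2 + 17*o - 3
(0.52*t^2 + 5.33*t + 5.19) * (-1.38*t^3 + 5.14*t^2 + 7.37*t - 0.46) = -0.7176*t^5 - 4.6826*t^4 + 24.0664*t^3 + 65.7195*t^2 + 35.7985*t - 2.3874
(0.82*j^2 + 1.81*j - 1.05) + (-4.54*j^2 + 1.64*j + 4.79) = -3.72*j^2 + 3.45*j + 3.74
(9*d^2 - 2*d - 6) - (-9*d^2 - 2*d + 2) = 18*d^2 - 8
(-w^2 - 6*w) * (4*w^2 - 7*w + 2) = -4*w^4 - 17*w^3 + 40*w^2 - 12*w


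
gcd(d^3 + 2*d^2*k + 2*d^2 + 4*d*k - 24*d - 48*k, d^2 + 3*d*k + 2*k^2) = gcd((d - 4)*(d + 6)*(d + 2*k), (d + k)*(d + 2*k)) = d + 2*k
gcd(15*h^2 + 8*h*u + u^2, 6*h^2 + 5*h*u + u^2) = 3*h + u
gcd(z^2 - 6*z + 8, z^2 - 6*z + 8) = z^2 - 6*z + 8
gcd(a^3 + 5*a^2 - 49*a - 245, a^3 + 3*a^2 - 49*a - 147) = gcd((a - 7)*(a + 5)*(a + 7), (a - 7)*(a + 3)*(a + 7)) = a^2 - 49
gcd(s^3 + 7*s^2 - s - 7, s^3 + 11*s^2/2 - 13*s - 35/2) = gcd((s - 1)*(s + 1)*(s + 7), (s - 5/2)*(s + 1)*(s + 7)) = s^2 + 8*s + 7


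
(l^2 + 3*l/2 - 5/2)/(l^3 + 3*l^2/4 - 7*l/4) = 2*(2*l + 5)/(l*(4*l + 7))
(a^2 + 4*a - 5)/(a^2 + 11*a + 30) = (a - 1)/(a + 6)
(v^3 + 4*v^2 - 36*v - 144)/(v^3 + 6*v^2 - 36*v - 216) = (v + 4)/(v + 6)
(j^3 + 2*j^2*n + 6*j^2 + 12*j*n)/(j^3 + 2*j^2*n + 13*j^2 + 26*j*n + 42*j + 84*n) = j/(j + 7)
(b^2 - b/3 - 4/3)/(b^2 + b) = (b - 4/3)/b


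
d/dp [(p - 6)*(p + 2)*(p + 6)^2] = 4*p^3 + 24*p^2 - 48*p - 288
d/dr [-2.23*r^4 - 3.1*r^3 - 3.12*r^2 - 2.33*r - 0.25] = -8.92*r^3 - 9.3*r^2 - 6.24*r - 2.33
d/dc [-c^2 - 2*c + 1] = -2*c - 2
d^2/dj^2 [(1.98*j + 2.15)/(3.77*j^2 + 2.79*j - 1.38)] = ((1.98*j + 2.15)*(7.54*j + 2.79)*(15.08*j + 5.58) - (44.7876*j + 27.2594)*(3.77*j^2 + 2.79*j - 1.38))/(3.77*j^2 + 2.79*j - 1.38)^3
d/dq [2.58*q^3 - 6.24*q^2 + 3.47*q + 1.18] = 7.74*q^2 - 12.48*q + 3.47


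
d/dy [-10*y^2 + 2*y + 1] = 2 - 20*y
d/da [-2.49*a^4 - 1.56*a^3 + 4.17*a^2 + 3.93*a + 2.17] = -9.96*a^3 - 4.68*a^2 + 8.34*a + 3.93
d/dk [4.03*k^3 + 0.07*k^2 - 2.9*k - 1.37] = 12.09*k^2 + 0.14*k - 2.9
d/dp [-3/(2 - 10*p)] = -15/(2*(5*p - 1)^2)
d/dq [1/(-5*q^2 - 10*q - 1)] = 10*(q + 1)/(5*q^2 + 10*q + 1)^2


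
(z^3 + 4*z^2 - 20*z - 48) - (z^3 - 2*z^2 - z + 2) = 6*z^2 - 19*z - 50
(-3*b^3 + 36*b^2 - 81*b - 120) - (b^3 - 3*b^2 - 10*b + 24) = -4*b^3 + 39*b^2 - 71*b - 144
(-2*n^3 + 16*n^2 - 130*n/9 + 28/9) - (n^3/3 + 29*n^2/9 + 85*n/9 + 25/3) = -7*n^3/3 + 115*n^2/9 - 215*n/9 - 47/9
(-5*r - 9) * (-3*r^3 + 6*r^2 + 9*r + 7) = 15*r^4 - 3*r^3 - 99*r^2 - 116*r - 63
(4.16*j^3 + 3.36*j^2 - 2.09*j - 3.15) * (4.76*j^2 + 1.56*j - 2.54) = 19.8016*j^5 + 22.4832*j^4 - 15.2732*j^3 - 26.7888*j^2 + 0.3946*j + 8.001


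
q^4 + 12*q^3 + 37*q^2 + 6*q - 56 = (q - 1)*(q + 2)*(q + 4)*(q + 7)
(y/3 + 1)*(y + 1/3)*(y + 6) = y^3/3 + 28*y^2/9 + 7*y + 2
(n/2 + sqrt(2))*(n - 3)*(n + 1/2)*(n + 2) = n^4/2 - n^3/4 + sqrt(2)*n^3 - 13*n^2/4 - sqrt(2)*n^2/2 - 13*sqrt(2)*n/2 - 3*n/2 - 3*sqrt(2)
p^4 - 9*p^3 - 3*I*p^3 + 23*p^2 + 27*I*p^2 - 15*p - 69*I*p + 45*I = (p - 5)*(p - 3)*(p - 1)*(p - 3*I)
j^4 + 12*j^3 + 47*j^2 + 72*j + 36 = (j + 1)*(j + 2)*(j + 3)*(j + 6)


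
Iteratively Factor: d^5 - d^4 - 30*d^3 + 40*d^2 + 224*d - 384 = (d - 2)*(d^4 + d^3 - 28*d^2 - 16*d + 192) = (d - 3)*(d - 2)*(d^3 + 4*d^2 - 16*d - 64) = (d - 4)*(d - 3)*(d - 2)*(d^2 + 8*d + 16) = (d - 4)*(d - 3)*(d - 2)*(d + 4)*(d + 4)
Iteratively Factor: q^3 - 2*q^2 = (q)*(q^2 - 2*q) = q^2*(q - 2)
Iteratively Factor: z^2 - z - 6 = (z - 3)*(z + 2)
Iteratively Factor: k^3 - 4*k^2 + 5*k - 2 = (k - 1)*(k^2 - 3*k + 2) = (k - 1)^2*(k - 2)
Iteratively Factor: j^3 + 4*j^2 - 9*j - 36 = (j + 3)*(j^2 + j - 12) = (j - 3)*(j + 3)*(j + 4)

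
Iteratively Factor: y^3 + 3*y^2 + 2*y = (y + 1)*(y^2 + 2*y) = (y + 1)*(y + 2)*(y)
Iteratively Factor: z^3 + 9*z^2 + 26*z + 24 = (z + 2)*(z^2 + 7*z + 12) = (z + 2)*(z + 3)*(z + 4)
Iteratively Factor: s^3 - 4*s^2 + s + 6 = (s - 3)*(s^2 - s - 2) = (s - 3)*(s + 1)*(s - 2)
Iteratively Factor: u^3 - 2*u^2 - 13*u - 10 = (u - 5)*(u^2 + 3*u + 2) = (u - 5)*(u + 1)*(u + 2)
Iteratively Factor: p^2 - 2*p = (p - 2)*(p)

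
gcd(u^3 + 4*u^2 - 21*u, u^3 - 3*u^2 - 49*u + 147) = u^2 + 4*u - 21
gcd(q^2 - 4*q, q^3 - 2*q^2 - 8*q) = q^2 - 4*q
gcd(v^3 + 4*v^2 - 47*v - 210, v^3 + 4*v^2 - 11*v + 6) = v + 6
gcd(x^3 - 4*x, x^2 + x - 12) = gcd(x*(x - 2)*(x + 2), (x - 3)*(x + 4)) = 1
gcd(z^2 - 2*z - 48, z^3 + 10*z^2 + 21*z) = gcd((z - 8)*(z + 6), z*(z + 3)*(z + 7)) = 1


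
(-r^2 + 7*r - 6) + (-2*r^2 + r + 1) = -3*r^2 + 8*r - 5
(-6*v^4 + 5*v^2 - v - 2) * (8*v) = -48*v^5 + 40*v^3 - 8*v^2 - 16*v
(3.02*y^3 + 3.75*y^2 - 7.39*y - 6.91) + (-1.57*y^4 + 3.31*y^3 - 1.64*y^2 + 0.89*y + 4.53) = -1.57*y^4 + 6.33*y^3 + 2.11*y^2 - 6.5*y - 2.38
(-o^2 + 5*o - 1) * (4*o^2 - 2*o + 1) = -4*o^4 + 22*o^3 - 15*o^2 + 7*o - 1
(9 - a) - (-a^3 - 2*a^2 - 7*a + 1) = a^3 + 2*a^2 + 6*a + 8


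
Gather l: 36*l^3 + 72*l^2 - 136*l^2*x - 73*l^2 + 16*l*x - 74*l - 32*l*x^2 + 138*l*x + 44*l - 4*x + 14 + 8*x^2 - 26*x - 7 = 36*l^3 + l^2*(-136*x - 1) + l*(-32*x^2 + 154*x - 30) + 8*x^2 - 30*x + 7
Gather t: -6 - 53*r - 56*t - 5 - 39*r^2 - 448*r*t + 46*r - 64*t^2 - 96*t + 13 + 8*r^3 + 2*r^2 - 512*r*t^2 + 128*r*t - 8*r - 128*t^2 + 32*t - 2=8*r^3 - 37*r^2 - 15*r + t^2*(-512*r - 192) + t*(-320*r - 120)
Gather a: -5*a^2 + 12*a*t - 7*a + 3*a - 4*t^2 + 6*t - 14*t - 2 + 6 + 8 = -5*a^2 + a*(12*t - 4) - 4*t^2 - 8*t + 12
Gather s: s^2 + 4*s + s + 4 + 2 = s^2 + 5*s + 6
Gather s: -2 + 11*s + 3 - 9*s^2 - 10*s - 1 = -9*s^2 + s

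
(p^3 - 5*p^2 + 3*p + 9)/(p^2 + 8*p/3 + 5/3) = 3*(p^2 - 6*p + 9)/(3*p + 5)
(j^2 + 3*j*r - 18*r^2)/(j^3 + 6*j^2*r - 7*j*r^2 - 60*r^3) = (j + 6*r)/(j^2 + 9*j*r + 20*r^2)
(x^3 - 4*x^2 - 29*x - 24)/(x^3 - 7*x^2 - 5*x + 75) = (x^2 - 7*x - 8)/(x^2 - 10*x + 25)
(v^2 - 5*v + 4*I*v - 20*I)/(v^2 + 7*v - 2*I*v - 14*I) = (v^2 + v*(-5 + 4*I) - 20*I)/(v^2 + v*(7 - 2*I) - 14*I)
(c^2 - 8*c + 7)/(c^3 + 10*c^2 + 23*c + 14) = (c^2 - 8*c + 7)/(c^3 + 10*c^2 + 23*c + 14)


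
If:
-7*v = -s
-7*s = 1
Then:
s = -1/7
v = -1/49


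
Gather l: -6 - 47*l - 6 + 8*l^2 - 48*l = 8*l^2 - 95*l - 12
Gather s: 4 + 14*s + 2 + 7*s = 21*s + 6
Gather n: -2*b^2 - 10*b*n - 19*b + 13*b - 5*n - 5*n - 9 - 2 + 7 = -2*b^2 - 6*b + n*(-10*b - 10) - 4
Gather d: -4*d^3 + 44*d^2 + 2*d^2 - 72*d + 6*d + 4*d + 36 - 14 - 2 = -4*d^3 + 46*d^2 - 62*d + 20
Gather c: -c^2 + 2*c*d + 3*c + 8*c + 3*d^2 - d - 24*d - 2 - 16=-c^2 + c*(2*d + 11) + 3*d^2 - 25*d - 18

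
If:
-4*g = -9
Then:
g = 9/4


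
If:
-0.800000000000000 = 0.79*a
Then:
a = -1.01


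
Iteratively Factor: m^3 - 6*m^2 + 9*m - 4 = (m - 1)*(m^2 - 5*m + 4) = (m - 4)*(m - 1)*(m - 1)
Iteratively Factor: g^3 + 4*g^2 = (g)*(g^2 + 4*g) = g*(g + 4)*(g)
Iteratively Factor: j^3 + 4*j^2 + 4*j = (j + 2)*(j^2 + 2*j) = (j + 2)^2*(j)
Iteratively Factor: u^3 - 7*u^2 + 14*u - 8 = (u - 1)*(u^2 - 6*u + 8) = (u - 4)*(u - 1)*(u - 2)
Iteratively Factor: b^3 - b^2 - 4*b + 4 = (b - 1)*(b^2 - 4) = (b - 1)*(b + 2)*(b - 2)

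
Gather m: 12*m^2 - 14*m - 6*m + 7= 12*m^2 - 20*m + 7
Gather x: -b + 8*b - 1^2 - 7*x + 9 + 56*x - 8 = 7*b + 49*x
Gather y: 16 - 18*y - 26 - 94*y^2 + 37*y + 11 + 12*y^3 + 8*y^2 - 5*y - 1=12*y^3 - 86*y^2 + 14*y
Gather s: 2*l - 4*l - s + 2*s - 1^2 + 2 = -2*l + s + 1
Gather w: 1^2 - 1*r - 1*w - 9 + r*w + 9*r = 8*r + w*(r - 1) - 8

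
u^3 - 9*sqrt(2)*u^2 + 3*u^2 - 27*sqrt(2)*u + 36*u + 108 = (u + 3)*(u - 6*sqrt(2))*(u - 3*sqrt(2))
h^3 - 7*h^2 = h^2*(h - 7)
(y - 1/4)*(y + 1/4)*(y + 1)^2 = y^4 + 2*y^3 + 15*y^2/16 - y/8 - 1/16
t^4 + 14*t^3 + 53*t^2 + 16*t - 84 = (t - 1)*(t + 2)*(t + 6)*(t + 7)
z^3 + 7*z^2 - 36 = (z - 2)*(z + 3)*(z + 6)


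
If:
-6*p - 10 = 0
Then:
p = -5/3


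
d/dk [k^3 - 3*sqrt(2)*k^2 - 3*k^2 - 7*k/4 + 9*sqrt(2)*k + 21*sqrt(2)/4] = 3*k^2 - 6*sqrt(2)*k - 6*k - 7/4 + 9*sqrt(2)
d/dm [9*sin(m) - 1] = 9*cos(m)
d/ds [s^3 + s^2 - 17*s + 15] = 3*s^2 + 2*s - 17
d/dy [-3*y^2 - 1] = -6*y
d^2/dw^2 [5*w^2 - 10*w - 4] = 10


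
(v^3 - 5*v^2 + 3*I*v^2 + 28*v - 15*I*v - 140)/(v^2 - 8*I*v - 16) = (v^2 + v*(-5 + 7*I) - 35*I)/(v - 4*I)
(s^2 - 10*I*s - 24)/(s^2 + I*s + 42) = (s - 4*I)/(s + 7*I)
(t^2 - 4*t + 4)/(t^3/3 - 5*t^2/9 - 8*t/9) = 9*(-t^2 + 4*t - 4)/(t*(-3*t^2 + 5*t + 8))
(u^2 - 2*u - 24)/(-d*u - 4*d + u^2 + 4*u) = (u - 6)/(-d + u)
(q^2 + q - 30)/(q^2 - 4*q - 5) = (q + 6)/(q + 1)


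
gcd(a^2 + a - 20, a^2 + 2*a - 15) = a + 5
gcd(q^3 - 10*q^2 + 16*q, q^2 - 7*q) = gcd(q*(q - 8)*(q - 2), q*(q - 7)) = q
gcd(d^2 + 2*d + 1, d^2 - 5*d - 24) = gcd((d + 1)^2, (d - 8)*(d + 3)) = 1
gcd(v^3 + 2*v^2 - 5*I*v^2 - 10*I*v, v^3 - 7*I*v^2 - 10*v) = v^2 - 5*I*v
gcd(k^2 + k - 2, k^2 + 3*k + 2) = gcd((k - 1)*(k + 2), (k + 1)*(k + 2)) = k + 2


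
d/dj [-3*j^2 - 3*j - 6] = -6*j - 3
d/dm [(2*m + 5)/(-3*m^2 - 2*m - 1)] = 2*(3*m^2 + 15*m + 4)/(9*m^4 + 12*m^3 + 10*m^2 + 4*m + 1)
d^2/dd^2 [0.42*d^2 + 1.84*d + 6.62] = 0.840000000000000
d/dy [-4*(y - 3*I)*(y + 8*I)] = -8*y - 20*I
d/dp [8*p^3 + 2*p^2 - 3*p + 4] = 24*p^2 + 4*p - 3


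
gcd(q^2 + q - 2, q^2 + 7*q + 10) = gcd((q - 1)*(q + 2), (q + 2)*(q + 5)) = q + 2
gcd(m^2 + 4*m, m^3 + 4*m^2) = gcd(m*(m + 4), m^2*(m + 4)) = m^2 + 4*m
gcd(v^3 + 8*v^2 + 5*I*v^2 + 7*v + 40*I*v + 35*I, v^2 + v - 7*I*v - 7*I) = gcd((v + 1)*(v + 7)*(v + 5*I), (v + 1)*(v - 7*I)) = v + 1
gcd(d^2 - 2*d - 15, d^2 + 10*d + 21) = d + 3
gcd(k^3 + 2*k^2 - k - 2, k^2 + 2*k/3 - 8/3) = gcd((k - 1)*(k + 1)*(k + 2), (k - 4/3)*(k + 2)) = k + 2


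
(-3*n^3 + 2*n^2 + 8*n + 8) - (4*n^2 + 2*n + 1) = -3*n^3 - 2*n^2 + 6*n + 7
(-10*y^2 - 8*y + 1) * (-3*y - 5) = 30*y^3 + 74*y^2 + 37*y - 5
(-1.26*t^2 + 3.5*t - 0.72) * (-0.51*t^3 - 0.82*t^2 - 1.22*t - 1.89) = 0.6426*t^5 - 0.7518*t^4 - 0.9656*t^3 - 1.2982*t^2 - 5.7366*t + 1.3608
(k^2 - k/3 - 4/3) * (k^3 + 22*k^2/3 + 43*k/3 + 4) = k^5 + 7*k^4 + 95*k^3/9 - 95*k^2/9 - 184*k/9 - 16/3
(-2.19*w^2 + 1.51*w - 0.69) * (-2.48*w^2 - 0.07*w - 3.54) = 5.4312*w^4 - 3.5915*w^3 + 9.3581*w^2 - 5.2971*w + 2.4426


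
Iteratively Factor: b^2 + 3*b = (b + 3)*(b)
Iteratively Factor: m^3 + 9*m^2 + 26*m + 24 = (m + 2)*(m^2 + 7*m + 12) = (m + 2)*(m + 4)*(m + 3)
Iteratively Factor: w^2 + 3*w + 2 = (w + 1)*(w + 2)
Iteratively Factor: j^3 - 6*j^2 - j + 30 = (j - 3)*(j^2 - 3*j - 10) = (j - 5)*(j - 3)*(j + 2)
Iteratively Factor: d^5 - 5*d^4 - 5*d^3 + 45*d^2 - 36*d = (d - 1)*(d^4 - 4*d^3 - 9*d^2 + 36*d) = (d - 3)*(d - 1)*(d^3 - d^2 - 12*d) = (d - 3)*(d - 1)*(d + 3)*(d^2 - 4*d) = d*(d - 3)*(d - 1)*(d + 3)*(d - 4)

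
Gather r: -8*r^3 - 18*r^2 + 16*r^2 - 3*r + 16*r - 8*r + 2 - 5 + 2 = -8*r^3 - 2*r^2 + 5*r - 1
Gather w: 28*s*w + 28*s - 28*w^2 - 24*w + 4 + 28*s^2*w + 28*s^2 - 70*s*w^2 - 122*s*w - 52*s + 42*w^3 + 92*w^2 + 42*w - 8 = 28*s^2 - 24*s + 42*w^3 + w^2*(64 - 70*s) + w*(28*s^2 - 94*s + 18) - 4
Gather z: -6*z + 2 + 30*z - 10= 24*z - 8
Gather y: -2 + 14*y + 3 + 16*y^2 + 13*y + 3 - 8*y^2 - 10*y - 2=8*y^2 + 17*y + 2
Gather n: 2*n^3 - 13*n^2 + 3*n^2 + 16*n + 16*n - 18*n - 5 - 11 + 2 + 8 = 2*n^3 - 10*n^2 + 14*n - 6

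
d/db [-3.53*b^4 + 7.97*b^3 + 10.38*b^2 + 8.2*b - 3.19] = -14.12*b^3 + 23.91*b^2 + 20.76*b + 8.2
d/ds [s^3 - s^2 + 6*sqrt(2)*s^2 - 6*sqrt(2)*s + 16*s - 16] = 3*s^2 - 2*s + 12*sqrt(2)*s - 6*sqrt(2) + 16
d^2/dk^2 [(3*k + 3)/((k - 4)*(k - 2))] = 6*(k^3 + 3*k^2 - 42*k + 76)/(k^6 - 18*k^5 + 132*k^4 - 504*k^3 + 1056*k^2 - 1152*k + 512)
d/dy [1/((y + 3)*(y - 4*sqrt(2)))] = ((-y + 4*sqrt(2))*(y + 3) - (y - 4*sqrt(2))^2)/((y + 3)^2*(y - 4*sqrt(2))^3)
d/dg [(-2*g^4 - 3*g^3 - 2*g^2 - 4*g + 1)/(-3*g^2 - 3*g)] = (4*g^5 + 9*g^4 + 6*g^3 - 2*g^2 + 2*g + 1)/(3*g^2*(g^2 + 2*g + 1))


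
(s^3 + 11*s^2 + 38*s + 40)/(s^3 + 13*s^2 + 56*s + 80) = (s + 2)/(s + 4)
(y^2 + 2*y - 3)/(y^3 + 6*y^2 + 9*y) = (y - 1)/(y*(y + 3))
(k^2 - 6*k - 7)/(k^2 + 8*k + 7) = (k - 7)/(k + 7)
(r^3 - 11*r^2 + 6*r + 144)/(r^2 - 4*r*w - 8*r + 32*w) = (r^2 - 3*r - 18)/(r - 4*w)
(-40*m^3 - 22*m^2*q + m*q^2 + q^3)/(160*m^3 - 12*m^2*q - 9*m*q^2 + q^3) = (2*m + q)/(-8*m + q)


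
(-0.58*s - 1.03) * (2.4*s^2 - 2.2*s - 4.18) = -1.392*s^3 - 1.196*s^2 + 4.6904*s + 4.3054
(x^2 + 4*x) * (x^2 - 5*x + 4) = x^4 - x^3 - 16*x^2 + 16*x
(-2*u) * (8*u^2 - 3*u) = -16*u^3 + 6*u^2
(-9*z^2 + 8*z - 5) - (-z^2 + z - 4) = -8*z^2 + 7*z - 1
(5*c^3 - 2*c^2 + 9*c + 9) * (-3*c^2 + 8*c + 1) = -15*c^5 + 46*c^4 - 38*c^3 + 43*c^2 + 81*c + 9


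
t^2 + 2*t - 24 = (t - 4)*(t + 6)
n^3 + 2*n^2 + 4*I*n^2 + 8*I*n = n*(n + 2)*(n + 4*I)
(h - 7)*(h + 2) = h^2 - 5*h - 14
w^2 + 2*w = w*(w + 2)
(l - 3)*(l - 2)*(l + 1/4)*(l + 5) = l^4 + l^3/4 - 19*l^2 + 101*l/4 + 15/2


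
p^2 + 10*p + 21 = (p + 3)*(p + 7)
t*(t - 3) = t^2 - 3*t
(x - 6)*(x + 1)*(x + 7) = x^3 + 2*x^2 - 41*x - 42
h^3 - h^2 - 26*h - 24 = (h - 6)*(h + 1)*(h + 4)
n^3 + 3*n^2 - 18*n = n*(n - 3)*(n + 6)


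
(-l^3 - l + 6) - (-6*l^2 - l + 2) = -l^3 + 6*l^2 + 4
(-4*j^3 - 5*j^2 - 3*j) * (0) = 0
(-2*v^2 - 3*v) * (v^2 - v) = -2*v^4 - v^3 + 3*v^2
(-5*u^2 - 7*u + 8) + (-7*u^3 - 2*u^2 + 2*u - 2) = -7*u^3 - 7*u^2 - 5*u + 6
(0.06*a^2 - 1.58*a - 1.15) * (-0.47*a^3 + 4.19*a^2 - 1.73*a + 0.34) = -0.0282*a^5 + 0.994*a^4 - 6.1835*a^3 - 2.0647*a^2 + 1.4523*a - 0.391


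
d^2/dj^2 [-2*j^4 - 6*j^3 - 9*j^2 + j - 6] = -24*j^2 - 36*j - 18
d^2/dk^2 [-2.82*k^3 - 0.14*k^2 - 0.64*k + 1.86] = -16.92*k - 0.28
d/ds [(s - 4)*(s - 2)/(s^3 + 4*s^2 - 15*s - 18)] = (-s^4 + 12*s^3 - 15*s^2 - 100*s + 228)/(s^6 + 8*s^5 - 14*s^4 - 156*s^3 + 81*s^2 + 540*s + 324)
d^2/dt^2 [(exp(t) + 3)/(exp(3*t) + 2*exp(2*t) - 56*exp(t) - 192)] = (4*exp(6*t) + 33*exp(5*t) + 294*exp(4*t) + 2320*exp(3*t) + 6480*exp(2*t) + 3264*exp(t) + 4608)*exp(t)/(exp(9*t) + 6*exp(8*t) - 156*exp(7*t) - 1240*exp(6*t) + 6432*exp(5*t) + 81024*exp(4*t) + 64000*exp(3*t) - 1585152*exp(2*t) - 6193152*exp(t) - 7077888)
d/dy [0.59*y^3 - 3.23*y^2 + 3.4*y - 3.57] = 1.77*y^2 - 6.46*y + 3.4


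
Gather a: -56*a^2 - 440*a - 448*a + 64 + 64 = -56*a^2 - 888*a + 128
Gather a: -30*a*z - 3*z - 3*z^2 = -30*a*z - 3*z^2 - 3*z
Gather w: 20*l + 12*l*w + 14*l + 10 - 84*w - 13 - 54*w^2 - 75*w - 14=34*l - 54*w^2 + w*(12*l - 159) - 17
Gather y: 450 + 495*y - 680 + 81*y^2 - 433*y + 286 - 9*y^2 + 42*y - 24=72*y^2 + 104*y + 32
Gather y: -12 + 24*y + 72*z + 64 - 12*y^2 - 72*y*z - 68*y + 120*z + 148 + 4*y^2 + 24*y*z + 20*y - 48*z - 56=-8*y^2 + y*(-48*z - 24) + 144*z + 144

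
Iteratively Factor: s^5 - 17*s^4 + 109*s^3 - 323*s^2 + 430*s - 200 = (s - 1)*(s^4 - 16*s^3 + 93*s^2 - 230*s + 200) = (s - 2)*(s - 1)*(s^3 - 14*s^2 + 65*s - 100) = (s - 5)*(s - 2)*(s - 1)*(s^2 - 9*s + 20) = (s - 5)*(s - 4)*(s - 2)*(s - 1)*(s - 5)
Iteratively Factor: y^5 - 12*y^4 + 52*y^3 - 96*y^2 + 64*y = (y - 4)*(y^4 - 8*y^3 + 20*y^2 - 16*y) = y*(y - 4)*(y^3 - 8*y^2 + 20*y - 16) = y*(y - 4)^2*(y^2 - 4*y + 4) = y*(y - 4)^2*(y - 2)*(y - 2)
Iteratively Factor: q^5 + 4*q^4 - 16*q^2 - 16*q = (q)*(q^4 + 4*q^3 - 16*q - 16) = q*(q + 2)*(q^3 + 2*q^2 - 4*q - 8) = q*(q + 2)^2*(q^2 - 4) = q*(q + 2)^3*(q - 2)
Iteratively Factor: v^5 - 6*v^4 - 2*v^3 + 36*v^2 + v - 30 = (v + 1)*(v^4 - 7*v^3 + 5*v^2 + 31*v - 30) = (v + 1)*(v + 2)*(v^3 - 9*v^2 + 23*v - 15) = (v - 1)*(v + 1)*(v + 2)*(v^2 - 8*v + 15) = (v - 3)*(v - 1)*(v + 1)*(v + 2)*(v - 5)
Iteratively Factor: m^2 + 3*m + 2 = (m + 1)*(m + 2)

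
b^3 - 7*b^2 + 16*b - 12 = (b - 3)*(b - 2)^2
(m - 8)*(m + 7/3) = m^2 - 17*m/3 - 56/3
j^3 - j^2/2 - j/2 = j*(j - 1)*(j + 1/2)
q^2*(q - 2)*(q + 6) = q^4 + 4*q^3 - 12*q^2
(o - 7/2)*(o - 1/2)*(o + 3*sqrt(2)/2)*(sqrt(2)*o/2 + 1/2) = sqrt(2)*o^4/2 - 2*sqrt(2)*o^3 + 2*o^3 - 8*o^2 + 13*sqrt(2)*o^2/8 - 3*sqrt(2)*o + 7*o/2 + 21*sqrt(2)/16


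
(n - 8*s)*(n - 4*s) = n^2 - 12*n*s + 32*s^2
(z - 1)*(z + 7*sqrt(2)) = z^2 - z + 7*sqrt(2)*z - 7*sqrt(2)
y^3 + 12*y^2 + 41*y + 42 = (y + 2)*(y + 3)*(y + 7)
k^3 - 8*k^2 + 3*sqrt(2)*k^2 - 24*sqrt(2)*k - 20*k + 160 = (k - 8)*(k - 2*sqrt(2))*(k + 5*sqrt(2))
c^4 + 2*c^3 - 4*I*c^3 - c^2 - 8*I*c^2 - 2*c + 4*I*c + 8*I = (c - 1)*(c + 1)*(c + 2)*(c - 4*I)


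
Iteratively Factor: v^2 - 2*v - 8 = (v - 4)*(v + 2)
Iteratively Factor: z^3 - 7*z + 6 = (z - 2)*(z^2 + 2*z - 3) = (z - 2)*(z - 1)*(z + 3)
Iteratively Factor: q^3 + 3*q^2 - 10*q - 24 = (q - 3)*(q^2 + 6*q + 8) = (q - 3)*(q + 4)*(q + 2)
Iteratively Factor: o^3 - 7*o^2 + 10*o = (o - 2)*(o^2 - 5*o) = (o - 5)*(o - 2)*(o)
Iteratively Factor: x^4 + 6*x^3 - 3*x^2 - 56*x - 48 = (x + 1)*(x^3 + 5*x^2 - 8*x - 48) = (x - 3)*(x + 1)*(x^2 + 8*x + 16) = (x - 3)*(x + 1)*(x + 4)*(x + 4)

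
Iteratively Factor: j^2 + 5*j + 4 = (j + 4)*(j + 1)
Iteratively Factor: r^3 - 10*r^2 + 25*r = (r)*(r^2 - 10*r + 25) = r*(r - 5)*(r - 5)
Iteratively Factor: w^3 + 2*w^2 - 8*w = (w - 2)*(w^2 + 4*w) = w*(w - 2)*(w + 4)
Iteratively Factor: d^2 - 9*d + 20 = (d - 4)*(d - 5)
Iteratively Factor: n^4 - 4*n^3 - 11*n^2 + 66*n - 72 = (n + 4)*(n^3 - 8*n^2 + 21*n - 18) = (n - 3)*(n + 4)*(n^2 - 5*n + 6) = (n - 3)*(n - 2)*(n + 4)*(n - 3)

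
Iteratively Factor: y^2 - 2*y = (y)*(y - 2)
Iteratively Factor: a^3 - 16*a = (a + 4)*(a^2 - 4*a) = a*(a + 4)*(a - 4)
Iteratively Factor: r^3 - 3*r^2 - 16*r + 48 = (r - 4)*(r^2 + r - 12) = (r - 4)*(r - 3)*(r + 4)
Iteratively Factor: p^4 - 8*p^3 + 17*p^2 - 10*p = (p)*(p^3 - 8*p^2 + 17*p - 10) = p*(p - 1)*(p^2 - 7*p + 10) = p*(p - 5)*(p - 1)*(p - 2)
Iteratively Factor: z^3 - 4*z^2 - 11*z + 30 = (z - 2)*(z^2 - 2*z - 15) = (z - 2)*(z + 3)*(z - 5)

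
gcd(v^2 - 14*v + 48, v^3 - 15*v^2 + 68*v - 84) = v - 6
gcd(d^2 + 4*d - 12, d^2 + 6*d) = d + 6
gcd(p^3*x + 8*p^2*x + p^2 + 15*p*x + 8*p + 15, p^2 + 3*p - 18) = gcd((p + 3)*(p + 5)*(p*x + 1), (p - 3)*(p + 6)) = 1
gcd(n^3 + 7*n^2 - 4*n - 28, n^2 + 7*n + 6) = 1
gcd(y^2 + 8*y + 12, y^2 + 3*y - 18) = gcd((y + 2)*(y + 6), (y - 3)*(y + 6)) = y + 6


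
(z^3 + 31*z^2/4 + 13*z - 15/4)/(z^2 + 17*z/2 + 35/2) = (4*z^2 + 11*z - 3)/(2*(2*z + 7))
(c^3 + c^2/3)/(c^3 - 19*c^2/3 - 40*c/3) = c*(3*c + 1)/(3*c^2 - 19*c - 40)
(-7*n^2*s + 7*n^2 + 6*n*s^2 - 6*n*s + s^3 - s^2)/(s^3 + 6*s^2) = (-7*n^2*s + 7*n^2 + 6*n*s^2 - 6*n*s + s^3 - s^2)/(s^2*(s + 6))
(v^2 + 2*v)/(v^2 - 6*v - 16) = v/(v - 8)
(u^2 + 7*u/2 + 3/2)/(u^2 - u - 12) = (u + 1/2)/(u - 4)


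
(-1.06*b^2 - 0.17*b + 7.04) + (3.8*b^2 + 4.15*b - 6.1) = 2.74*b^2 + 3.98*b + 0.94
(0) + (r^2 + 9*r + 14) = r^2 + 9*r + 14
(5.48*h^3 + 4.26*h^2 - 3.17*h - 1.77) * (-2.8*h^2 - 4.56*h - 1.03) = -15.344*h^5 - 36.9168*h^4 - 16.194*h^3 + 15.0234*h^2 + 11.3363*h + 1.8231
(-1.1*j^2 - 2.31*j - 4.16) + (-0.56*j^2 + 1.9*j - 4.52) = -1.66*j^2 - 0.41*j - 8.68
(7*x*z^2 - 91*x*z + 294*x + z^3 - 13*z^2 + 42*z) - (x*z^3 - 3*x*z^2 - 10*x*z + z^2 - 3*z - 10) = -x*z^3 + 10*x*z^2 - 81*x*z + 294*x + z^3 - 14*z^2 + 45*z + 10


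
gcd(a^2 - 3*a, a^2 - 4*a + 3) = a - 3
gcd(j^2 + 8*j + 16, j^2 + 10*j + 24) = j + 4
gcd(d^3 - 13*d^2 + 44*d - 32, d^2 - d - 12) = d - 4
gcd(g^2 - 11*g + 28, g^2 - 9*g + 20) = g - 4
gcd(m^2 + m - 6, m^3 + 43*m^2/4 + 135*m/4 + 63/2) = m + 3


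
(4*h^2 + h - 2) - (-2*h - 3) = 4*h^2 + 3*h + 1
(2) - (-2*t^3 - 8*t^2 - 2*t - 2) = 2*t^3 + 8*t^2 + 2*t + 4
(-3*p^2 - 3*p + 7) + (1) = -3*p^2 - 3*p + 8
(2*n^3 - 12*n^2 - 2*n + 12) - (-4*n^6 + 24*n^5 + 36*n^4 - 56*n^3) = 4*n^6 - 24*n^5 - 36*n^4 + 58*n^3 - 12*n^2 - 2*n + 12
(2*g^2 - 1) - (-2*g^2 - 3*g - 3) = 4*g^2 + 3*g + 2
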